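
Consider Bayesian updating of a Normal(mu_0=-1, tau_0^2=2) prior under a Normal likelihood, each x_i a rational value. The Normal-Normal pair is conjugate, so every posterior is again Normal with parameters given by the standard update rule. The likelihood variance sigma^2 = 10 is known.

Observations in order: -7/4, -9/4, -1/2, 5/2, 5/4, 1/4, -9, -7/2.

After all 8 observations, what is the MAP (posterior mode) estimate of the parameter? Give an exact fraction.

-18/13

obs 1: x=-7/4 → posterior Normal(-9/8, 5/3)
obs 2: x=-9/4 → posterior Normal(-9/7, 10/7)
obs 3: x=-1/2 → posterior Normal(-19/16, 5/4)
obs 4: x=5/2 → posterior Normal(-7/9, 10/9)
obs 5: x=5/4 → posterior Normal(-23/40, 1)
obs 6: x=1/4 → posterior Normal(-1/2, 10/11)
obs 7: x=-9 → posterior Normal(-29/24, 5/6)
obs 8: x=-7/2 → posterior Normal(-18/13, 10/13)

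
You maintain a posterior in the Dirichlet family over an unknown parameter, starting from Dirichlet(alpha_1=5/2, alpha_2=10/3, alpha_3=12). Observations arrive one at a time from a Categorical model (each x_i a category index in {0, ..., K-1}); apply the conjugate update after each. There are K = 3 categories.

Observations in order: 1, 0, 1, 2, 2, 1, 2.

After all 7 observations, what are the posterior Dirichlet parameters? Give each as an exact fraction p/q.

obs 1: x=1 → posterior Dirichlet(5/2, 13/3, 12)
obs 2: x=0 → posterior Dirichlet(7/2, 13/3, 12)
obs 3: x=1 → posterior Dirichlet(7/2, 16/3, 12)
obs 4: x=2 → posterior Dirichlet(7/2, 16/3, 13)
obs 5: x=2 → posterior Dirichlet(7/2, 16/3, 14)
obs 6: x=1 → posterior Dirichlet(7/2, 19/3, 14)
obs 7: x=2 → posterior Dirichlet(7/2, 19/3, 15)

alpha_1=7/2, alpha_2=19/3, alpha_3=15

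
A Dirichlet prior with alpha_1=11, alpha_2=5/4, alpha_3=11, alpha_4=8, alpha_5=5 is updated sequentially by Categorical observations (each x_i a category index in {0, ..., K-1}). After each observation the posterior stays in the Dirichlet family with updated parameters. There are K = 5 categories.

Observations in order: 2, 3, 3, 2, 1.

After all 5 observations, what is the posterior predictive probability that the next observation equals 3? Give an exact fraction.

8/33

obs 1: x=2 → posterior Dirichlet(11, 5/4, 12, 8, 5)
obs 2: x=3 → posterior Dirichlet(11, 5/4, 12, 9, 5)
obs 3: x=3 → posterior Dirichlet(11, 5/4, 12, 10, 5)
obs 4: x=2 → posterior Dirichlet(11, 5/4, 13, 10, 5)
obs 5: x=1 → posterior Dirichlet(11, 9/4, 13, 10, 5)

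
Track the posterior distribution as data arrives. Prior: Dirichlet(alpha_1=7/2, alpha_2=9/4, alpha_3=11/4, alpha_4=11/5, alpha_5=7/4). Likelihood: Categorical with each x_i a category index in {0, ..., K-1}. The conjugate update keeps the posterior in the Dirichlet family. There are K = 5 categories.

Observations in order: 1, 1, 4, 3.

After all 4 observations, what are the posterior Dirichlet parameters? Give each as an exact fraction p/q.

obs 1: x=1 → posterior Dirichlet(7/2, 13/4, 11/4, 11/5, 7/4)
obs 2: x=1 → posterior Dirichlet(7/2, 17/4, 11/4, 11/5, 7/4)
obs 3: x=4 → posterior Dirichlet(7/2, 17/4, 11/4, 11/5, 11/4)
obs 4: x=3 → posterior Dirichlet(7/2, 17/4, 11/4, 16/5, 11/4)

alpha_1=7/2, alpha_2=17/4, alpha_3=11/4, alpha_4=16/5, alpha_5=11/4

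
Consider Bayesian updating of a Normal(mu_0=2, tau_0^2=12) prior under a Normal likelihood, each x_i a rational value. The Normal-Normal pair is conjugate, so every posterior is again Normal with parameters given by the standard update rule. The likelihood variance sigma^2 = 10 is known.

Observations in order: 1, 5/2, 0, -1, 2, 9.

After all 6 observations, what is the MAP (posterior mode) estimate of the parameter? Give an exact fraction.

91/41

obs 1: x=1 → posterior Normal(16/11, 60/11)
obs 2: x=5/2 → posterior Normal(31/17, 60/17)
obs 3: x=0 → posterior Normal(31/23, 60/23)
obs 4: x=-1 → posterior Normal(25/29, 60/29)
obs 5: x=2 → posterior Normal(37/35, 12/7)
obs 6: x=9 → posterior Normal(91/41, 60/41)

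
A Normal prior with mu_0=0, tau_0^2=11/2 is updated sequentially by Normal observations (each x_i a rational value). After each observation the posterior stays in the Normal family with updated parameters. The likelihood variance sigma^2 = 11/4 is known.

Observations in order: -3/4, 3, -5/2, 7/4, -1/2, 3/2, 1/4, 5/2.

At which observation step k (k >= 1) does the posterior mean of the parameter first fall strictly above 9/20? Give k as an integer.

obs 1: x=-3/4 → posterior Normal(-1/2, 11/6)
obs 2: x=3 → posterior Normal(9/10, 11/10)
obs 3: x=-5/2 → posterior Normal(-1/14, 11/14)
obs 4: x=7/4 → posterior Normal(1/3, 11/18)
obs 5: x=-1/2 → posterior Normal(2/11, 1/2)
obs 6: x=3/2 → posterior Normal(5/13, 11/26)
obs 7: x=1/4 → posterior Normal(11/30, 11/30)
obs 8: x=5/2 → posterior Normal(21/34, 11/34)

k = 2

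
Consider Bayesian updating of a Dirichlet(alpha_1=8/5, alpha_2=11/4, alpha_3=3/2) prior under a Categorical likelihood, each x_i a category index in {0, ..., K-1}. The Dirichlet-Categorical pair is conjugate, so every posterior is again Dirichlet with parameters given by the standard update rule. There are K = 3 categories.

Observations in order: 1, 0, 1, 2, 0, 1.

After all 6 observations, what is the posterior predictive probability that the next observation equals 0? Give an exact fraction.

obs 1: x=1 → posterior Dirichlet(8/5, 15/4, 3/2)
obs 2: x=0 → posterior Dirichlet(13/5, 15/4, 3/2)
obs 3: x=1 → posterior Dirichlet(13/5, 19/4, 3/2)
obs 4: x=2 → posterior Dirichlet(13/5, 19/4, 5/2)
obs 5: x=0 → posterior Dirichlet(18/5, 19/4, 5/2)
obs 6: x=1 → posterior Dirichlet(18/5, 23/4, 5/2)

24/79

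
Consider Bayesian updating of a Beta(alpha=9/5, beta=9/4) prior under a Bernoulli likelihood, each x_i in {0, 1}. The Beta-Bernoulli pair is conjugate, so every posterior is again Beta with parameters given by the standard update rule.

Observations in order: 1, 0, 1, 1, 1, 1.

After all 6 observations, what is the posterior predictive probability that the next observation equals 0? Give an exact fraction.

65/201

obs 1: x=1 → posterior Beta(14/5, 9/4)
obs 2: x=0 → posterior Beta(14/5, 13/4)
obs 3: x=1 → posterior Beta(19/5, 13/4)
obs 4: x=1 → posterior Beta(24/5, 13/4)
obs 5: x=1 → posterior Beta(29/5, 13/4)
obs 6: x=1 → posterior Beta(34/5, 13/4)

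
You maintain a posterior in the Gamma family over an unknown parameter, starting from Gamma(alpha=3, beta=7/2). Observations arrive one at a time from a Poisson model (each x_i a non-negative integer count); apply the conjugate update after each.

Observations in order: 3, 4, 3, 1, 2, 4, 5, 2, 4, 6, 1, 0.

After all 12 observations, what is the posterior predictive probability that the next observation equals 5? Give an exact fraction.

obs 1: x=3 → posterior Gamma(6, 9/2)
obs 2: x=4 → posterior Gamma(10, 11/2)
obs 3: x=3 → posterior Gamma(13, 13/2)
obs 4: x=1 → posterior Gamma(14, 15/2)
obs 5: x=2 → posterior Gamma(16, 17/2)
obs 6: x=4 → posterior Gamma(20, 19/2)
obs 7: x=5 → posterior Gamma(25, 21/2)
obs 8: x=2 → posterior Gamma(27, 23/2)
obs 9: x=4 → posterior Gamma(31, 25/2)
obs 10: x=6 → posterior Gamma(37, 27/2)
obs 11: x=1 → posterior Gamma(38, 29/2)
obs 12: x=0 → posterior Gamma(38, 31/2)

4261212431485303382823961430228893711432162482276493041844819072/65914074728355122310774725989407248385675524217842382709032760779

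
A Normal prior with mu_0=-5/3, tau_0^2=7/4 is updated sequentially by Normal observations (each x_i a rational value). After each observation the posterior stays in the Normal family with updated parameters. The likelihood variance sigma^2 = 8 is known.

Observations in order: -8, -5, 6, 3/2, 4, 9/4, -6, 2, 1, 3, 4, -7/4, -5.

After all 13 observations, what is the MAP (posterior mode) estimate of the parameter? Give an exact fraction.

obs 1: x=-8 → posterior Normal(-328/117, 56/39)
obs 2: x=-5 → posterior Normal(-433/138, 28/23)
obs 3: x=6 → posterior Normal(-307/159, 56/53)
obs 4: x=3/2 → posterior Normal(-551/360, 14/15)
obs 5: x=4 → posterior Normal(-383/402, 56/67)
obs 6: x=9/4 → posterior Normal(-577/888, 28/37)
obs 7: x=-6 → posterior Normal(-1081/972, 56/81)
obs 8: x=2 → posterior Normal(-83/96, 7/11)
obs 9: x=1 → posterior Normal(-829/1140, 56/95)
obs 10: x=3 → posterior Normal(-577/1224, 28/51)
obs 11: x=4 → posterior Normal(-241/1308, 56/109)
obs 12: x=-7/4 → posterior Normal(-97/348, 14/29)
obs 13: x=-5 → posterior Normal(-202/369, 56/123)

-202/369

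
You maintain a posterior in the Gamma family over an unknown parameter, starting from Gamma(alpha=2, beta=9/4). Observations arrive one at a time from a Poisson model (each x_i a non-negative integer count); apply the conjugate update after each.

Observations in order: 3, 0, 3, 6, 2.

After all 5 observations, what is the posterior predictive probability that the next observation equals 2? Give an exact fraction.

544536326728435830961645696/2154025884392726618070214209

obs 1: x=3 → posterior Gamma(5, 13/4)
obs 2: x=0 → posterior Gamma(5, 17/4)
obs 3: x=3 → posterior Gamma(8, 21/4)
obs 4: x=6 → posterior Gamma(14, 25/4)
obs 5: x=2 → posterior Gamma(16, 29/4)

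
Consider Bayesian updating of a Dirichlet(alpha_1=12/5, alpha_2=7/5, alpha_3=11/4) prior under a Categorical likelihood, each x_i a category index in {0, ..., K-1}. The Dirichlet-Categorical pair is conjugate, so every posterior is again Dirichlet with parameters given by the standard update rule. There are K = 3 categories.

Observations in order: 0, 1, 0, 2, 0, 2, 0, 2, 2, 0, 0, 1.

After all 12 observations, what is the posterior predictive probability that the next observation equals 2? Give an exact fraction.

135/371

obs 1: x=0 → posterior Dirichlet(17/5, 7/5, 11/4)
obs 2: x=1 → posterior Dirichlet(17/5, 12/5, 11/4)
obs 3: x=0 → posterior Dirichlet(22/5, 12/5, 11/4)
obs 4: x=2 → posterior Dirichlet(22/5, 12/5, 15/4)
obs 5: x=0 → posterior Dirichlet(27/5, 12/5, 15/4)
obs 6: x=2 → posterior Dirichlet(27/5, 12/5, 19/4)
obs 7: x=0 → posterior Dirichlet(32/5, 12/5, 19/4)
obs 8: x=2 → posterior Dirichlet(32/5, 12/5, 23/4)
obs 9: x=2 → posterior Dirichlet(32/5, 12/5, 27/4)
obs 10: x=0 → posterior Dirichlet(37/5, 12/5, 27/4)
obs 11: x=0 → posterior Dirichlet(42/5, 12/5, 27/4)
obs 12: x=1 → posterior Dirichlet(42/5, 17/5, 27/4)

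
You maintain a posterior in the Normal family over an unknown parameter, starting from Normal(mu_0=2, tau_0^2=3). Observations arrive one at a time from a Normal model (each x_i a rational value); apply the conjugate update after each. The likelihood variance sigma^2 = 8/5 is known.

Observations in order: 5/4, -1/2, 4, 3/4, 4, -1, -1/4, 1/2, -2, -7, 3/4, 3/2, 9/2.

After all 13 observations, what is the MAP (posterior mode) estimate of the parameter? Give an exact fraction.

227/406

obs 1: x=5/4 → posterior Normal(139/92, 24/23)
obs 2: x=-1/2 → posterior Normal(109/152, 12/19)
obs 3: x=4 → posterior Normal(349/212, 24/53)
obs 4: x=3/4 → posterior Normal(197/136, 6/17)
obs 5: x=4 → posterior Normal(317/166, 24/83)
obs 6: x=-1 → posterior Normal(41/28, 12/49)
obs 7: x=-1/4 → posterior Normal(559/452, 24/113)
obs 8: x=1/2 → posterior Normal(589/512, 3/16)
obs 9: x=-2 → posterior Normal(469/572, 24/143)
obs 10: x=-7 → posterior Normal(49/632, 12/79)
obs 11: x=3/4 → posterior Normal(47/346, 24/173)
obs 12: x=3/2 → posterior Normal(23/94, 6/47)
obs 13: x=9/2 → posterior Normal(227/406, 24/203)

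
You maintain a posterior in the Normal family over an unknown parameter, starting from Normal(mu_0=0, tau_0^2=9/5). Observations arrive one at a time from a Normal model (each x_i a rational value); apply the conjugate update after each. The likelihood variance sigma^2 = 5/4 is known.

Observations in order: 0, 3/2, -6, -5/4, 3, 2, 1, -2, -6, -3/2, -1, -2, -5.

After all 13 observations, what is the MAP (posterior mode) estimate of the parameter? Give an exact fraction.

obs 1: x=0 → posterior Normal(0, 45/61)
obs 2: x=3/2 → posterior Normal(54/97, 45/97)
obs 3: x=-6 → posterior Normal(-162/133, 45/133)
obs 4: x=-5/4 → posterior Normal(-207/169, 45/169)
obs 5: x=3 → posterior Normal(-99/205, 9/41)
obs 6: x=2 → posterior Normal(-27/241, 45/241)
obs 7: x=1 → posterior Normal(9/277, 45/277)
obs 8: x=-2 → posterior Normal(-63/313, 45/313)
obs 9: x=-6 → posterior Normal(-279/349, 45/349)
obs 10: x=-3/2 → posterior Normal(-333/385, 9/77)
obs 11: x=-1 → posterior Normal(-369/421, 45/421)
obs 12: x=-2 → posterior Normal(-441/457, 45/457)
obs 13: x=-5 → posterior Normal(-621/493, 45/493)

-621/493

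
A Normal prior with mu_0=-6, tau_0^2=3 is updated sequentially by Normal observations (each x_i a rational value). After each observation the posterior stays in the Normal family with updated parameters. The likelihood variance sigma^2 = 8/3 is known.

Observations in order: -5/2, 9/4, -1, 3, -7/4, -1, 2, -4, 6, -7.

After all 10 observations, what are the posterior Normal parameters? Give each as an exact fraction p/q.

mu_0=-6/7, tau_0^2=12/49

obs 1: x=-5/2 → posterior Normal(-141/34, 24/17)
obs 2: x=9/4 → posterior Normal(-201/104, 12/13)
obs 3: x=-1 → posterior Normal(-237/140, 24/35)
obs 4: x=3 → posterior Normal(-129/176, 6/11)
obs 5: x=-7/4 → posterior Normal(-48/53, 24/53)
obs 6: x=-1 → posterior Normal(-57/62, 12/31)
obs 7: x=2 → posterior Normal(-39/71, 24/71)
obs 8: x=-4 → posterior Normal(-15/16, 3/10)
obs 9: x=6 → posterior Normal(-21/89, 24/89)
obs 10: x=-7 → posterior Normal(-6/7, 12/49)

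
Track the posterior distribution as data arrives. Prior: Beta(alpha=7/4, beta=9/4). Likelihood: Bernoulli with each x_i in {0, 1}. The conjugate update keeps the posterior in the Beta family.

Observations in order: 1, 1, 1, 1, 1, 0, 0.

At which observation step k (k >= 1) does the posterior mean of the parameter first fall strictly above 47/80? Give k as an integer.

k = 2

obs 1: x=1 → posterior Beta(11/4, 9/4)
obs 2: x=1 → posterior Beta(15/4, 9/4)
obs 3: x=1 → posterior Beta(19/4, 9/4)
obs 4: x=1 → posterior Beta(23/4, 9/4)
obs 5: x=1 → posterior Beta(27/4, 9/4)
obs 6: x=0 → posterior Beta(27/4, 13/4)
obs 7: x=0 → posterior Beta(27/4, 17/4)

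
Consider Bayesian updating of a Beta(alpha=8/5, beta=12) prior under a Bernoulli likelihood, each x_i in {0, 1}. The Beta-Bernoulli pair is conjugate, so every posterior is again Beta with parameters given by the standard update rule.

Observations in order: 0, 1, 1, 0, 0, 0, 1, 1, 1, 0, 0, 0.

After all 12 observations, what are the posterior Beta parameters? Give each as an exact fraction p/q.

obs 1: x=0 → posterior Beta(8/5, 13)
obs 2: x=1 → posterior Beta(13/5, 13)
obs 3: x=1 → posterior Beta(18/5, 13)
obs 4: x=0 → posterior Beta(18/5, 14)
obs 5: x=0 → posterior Beta(18/5, 15)
obs 6: x=0 → posterior Beta(18/5, 16)
obs 7: x=1 → posterior Beta(23/5, 16)
obs 8: x=1 → posterior Beta(28/5, 16)
obs 9: x=1 → posterior Beta(33/5, 16)
obs 10: x=0 → posterior Beta(33/5, 17)
obs 11: x=0 → posterior Beta(33/5, 18)
obs 12: x=0 → posterior Beta(33/5, 19)

alpha=33/5, beta=19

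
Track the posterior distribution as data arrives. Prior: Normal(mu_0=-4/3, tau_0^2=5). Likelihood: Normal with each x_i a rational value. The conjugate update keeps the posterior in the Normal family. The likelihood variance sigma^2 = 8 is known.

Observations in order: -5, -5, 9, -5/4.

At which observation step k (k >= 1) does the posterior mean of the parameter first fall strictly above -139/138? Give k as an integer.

obs 1: x=-5 → posterior Normal(-107/39, 40/13)
obs 2: x=-5 → posterior Normal(-91/27, 20/9)
obs 3: x=9 → posterior Normal(-47/69, 40/23)
obs 4: x=-5/4 → posterior Normal(-263/336, 10/7)

k = 3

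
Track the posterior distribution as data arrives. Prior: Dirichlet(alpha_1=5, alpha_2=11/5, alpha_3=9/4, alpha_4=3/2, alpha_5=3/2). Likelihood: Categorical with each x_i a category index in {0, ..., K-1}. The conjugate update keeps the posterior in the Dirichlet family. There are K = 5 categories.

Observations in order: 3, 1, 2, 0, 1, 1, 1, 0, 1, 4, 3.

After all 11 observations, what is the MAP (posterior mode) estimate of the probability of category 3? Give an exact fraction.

obs 1: x=3 → posterior Dirichlet(5, 11/5, 9/4, 5/2, 3/2)
obs 2: x=1 → posterior Dirichlet(5, 16/5, 9/4, 5/2, 3/2)
obs 3: x=2 → posterior Dirichlet(5, 16/5, 13/4, 5/2, 3/2)
obs 4: x=0 → posterior Dirichlet(6, 16/5, 13/4, 5/2, 3/2)
obs 5: x=1 → posterior Dirichlet(6, 21/5, 13/4, 5/2, 3/2)
obs 6: x=1 → posterior Dirichlet(6, 26/5, 13/4, 5/2, 3/2)
obs 7: x=1 → posterior Dirichlet(6, 31/5, 13/4, 5/2, 3/2)
obs 8: x=0 → posterior Dirichlet(7, 31/5, 13/4, 5/2, 3/2)
obs 9: x=1 → posterior Dirichlet(7, 36/5, 13/4, 5/2, 3/2)
obs 10: x=4 → posterior Dirichlet(7, 36/5, 13/4, 5/2, 5/2)
obs 11: x=3 → posterior Dirichlet(7, 36/5, 13/4, 7/2, 5/2)

50/369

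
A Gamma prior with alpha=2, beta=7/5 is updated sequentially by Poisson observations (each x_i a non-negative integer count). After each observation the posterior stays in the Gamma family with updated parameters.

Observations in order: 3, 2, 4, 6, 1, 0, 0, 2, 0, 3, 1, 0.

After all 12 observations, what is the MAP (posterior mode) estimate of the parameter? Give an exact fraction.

115/67

obs 1: x=3 → posterior Gamma(5, 12/5)
obs 2: x=2 → posterior Gamma(7, 17/5)
obs 3: x=4 → posterior Gamma(11, 22/5)
obs 4: x=6 → posterior Gamma(17, 27/5)
obs 5: x=1 → posterior Gamma(18, 32/5)
obs 6: x=0 → posterior Gamma(18, 37/5)
obs 7: x=0 → posterior Gamma(18, 42/5)
obs 8: x=2 → posterior Gamma(20, 47/5)
obs 9: x=0 → posterior Gamma(20, 52/5)
obs 10: x=3 → posterior Gamma(23, 57/5)
obs 11: x=1 → posterior Gamma(24, 62/5)
obs 12: x=0 → posterior Gamma(24, 67/5)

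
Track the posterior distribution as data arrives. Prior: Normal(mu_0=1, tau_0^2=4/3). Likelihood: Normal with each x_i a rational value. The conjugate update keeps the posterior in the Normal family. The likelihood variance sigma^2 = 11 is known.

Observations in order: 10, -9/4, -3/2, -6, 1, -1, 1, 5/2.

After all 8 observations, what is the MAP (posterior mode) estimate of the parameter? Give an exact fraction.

obs 1: x=10 → posterior Normal(73/37, 44/37)
obs 2: x=-9/4 → posterior Normal(64/41, 44/41)
obs 3: x=-3/2 → posterior Normal(58/45, 44/45)
obs 4: x=-6 → posterior Normal(34/49, 44/49)
obs 5: x=1 → posterior Normal(38/53, 44/53)
obs 6: x=-1 → posterior Normal(34/57, 44/57)
obs 7: x=1 → posterior Normal(38/61, 44/61)
obs 8: x=5/2 → posterior Normal(48/65, 44/65)

48/65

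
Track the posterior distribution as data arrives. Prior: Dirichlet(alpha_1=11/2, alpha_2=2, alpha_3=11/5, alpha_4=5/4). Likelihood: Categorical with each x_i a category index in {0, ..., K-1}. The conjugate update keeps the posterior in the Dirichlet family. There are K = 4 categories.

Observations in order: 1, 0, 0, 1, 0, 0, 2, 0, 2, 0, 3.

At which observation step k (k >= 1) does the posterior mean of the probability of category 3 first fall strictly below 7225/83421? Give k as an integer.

k = 4

obs 1: x=1 → posterior Dirichlet(11/2, 3, 11/5, 5/4)
obs 2: x=0 → posterior Dirichlet(13/2, 3, 11/5, 5/4)
obs 3: x=0 → posterior Dirichlet(15/2, 3, 11/5, 5/4)
obs 4: x=1 → posterior Dirichlet(15/2, 4, 11/5, 5/4)
obs 5: x=0 → posterior Dirichlet(17/2, 4, 11/5, 5/4)
obs 6: x=0 → posterior Dirichlet(19/2, 4, 11/5, 5/4)
obs 7: x=2 → posterior Dirichlet(19/2, 4, 16/5, 5/4)
obs 8: x=0 → posterior Dirichlet(21/2, 4, 16/5, 5/4)
obs 9: x=2 → posterior Dirichlet(21/2, 4, 21/5, 5/4)
obs 10: x=0 → posterior Dirichlet(23/2, 4, 21/5, 5/4)
obs 11: x=3 → posterior Dirichlet(23/2, 4, 21/5, 9/4)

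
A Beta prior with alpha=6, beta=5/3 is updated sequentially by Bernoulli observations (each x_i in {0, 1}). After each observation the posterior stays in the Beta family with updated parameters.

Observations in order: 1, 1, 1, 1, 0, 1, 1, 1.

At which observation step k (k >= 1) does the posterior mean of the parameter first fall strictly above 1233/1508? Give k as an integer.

k = 2

obs 1: x=1 → posterior Beta(7, 5/3)
obs 2: x=1 → posterior Beta(8, 5/3)
obs 3: x=1 → posterior Beta(9, 5/3)
obs 4: x=1 → posterior Beta(10, 5/3)
obs 5: x=0 → posterior Beta(10, 8/3)
obs 6: x=1 → posterior Beta(11, 8/3)
obs 7: x=1 → posterior Beta(12, 8/3)
obs 8: x=1 → posterior Beta(13, 8/3)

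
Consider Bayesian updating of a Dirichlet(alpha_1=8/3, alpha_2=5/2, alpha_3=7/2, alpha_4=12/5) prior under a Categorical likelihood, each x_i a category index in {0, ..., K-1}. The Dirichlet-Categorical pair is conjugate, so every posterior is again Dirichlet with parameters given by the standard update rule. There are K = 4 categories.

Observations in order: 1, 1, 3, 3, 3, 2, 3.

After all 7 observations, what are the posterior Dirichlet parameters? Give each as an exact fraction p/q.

obs 1: x=1 → posterior Dirichlet(8/3, 7/2, 7/2, 12/5)
obs 2: x=1 → posterior Dirichlet(8/3, 9/2, 7/2, 12/5)
obs 3: x=3 → posterior Dirichlet(8/3, 9/2, 7/2, 17/5)
obs 4: x=3 → posterior Dirichlet(8/3, 9/2, 7/2, 22/5)
obs 5: x=3 → posterior Dirichlet(8/3, 9/2, 7/2, 27/5)
obs 6: x=2 → posterior Dirichlet(8/3, 9/2, 9/2, 27/5)
obs 7: x=3 → posterior Dirichlet(8/3, 9/2, 9/2, 32/5)

alpha_1=8/3, alpha_2=9/2, alpha_3=9/2, alpha_4=32/5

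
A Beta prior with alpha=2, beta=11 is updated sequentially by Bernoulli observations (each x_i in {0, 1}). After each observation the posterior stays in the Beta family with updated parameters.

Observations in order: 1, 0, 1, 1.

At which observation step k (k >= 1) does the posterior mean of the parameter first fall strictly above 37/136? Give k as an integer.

k = 4

obs 1: x=1 → posterior Beta(3, 11)
obs 2: x=0 → posterior Beta(3, 12)
obs 3: x=1 → posterior Beta(4, 12)
obs 4: x=1 → posterior Beta(5, 12)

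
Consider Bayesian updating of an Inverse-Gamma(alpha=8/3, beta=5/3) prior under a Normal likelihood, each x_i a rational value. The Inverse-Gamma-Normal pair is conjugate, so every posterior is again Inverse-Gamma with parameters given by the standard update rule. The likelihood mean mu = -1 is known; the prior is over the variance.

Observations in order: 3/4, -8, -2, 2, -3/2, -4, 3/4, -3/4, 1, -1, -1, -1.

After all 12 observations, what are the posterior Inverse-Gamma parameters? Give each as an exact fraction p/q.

obs 1: x=3/4 → posterior Inverse-Gamma(19/6, 307/96)
obs 2: x=-8 → posterior Inverse-Gamma(11/3, 2659/96)
obs 3: x=-2 → posterior Inverse-Gamma(25/6, 2707/96)
obs 4: x=2 → posterior Inverse-Gamma(14/3, 3139/96)
obs 5: x=-3/2 → posterior Inverse-Gamma(31/6, 3151/96)
obs 6: x=-4 → posterior Inverse-Gamma(17/3, 3583/96)
obs 7: x=3/4 → posterior Inverse-Gamma(37/6, 1865/48)
obs 8: x=-3/4 → posterior Inverse-Gamma(20/3, 3733/96)
obs 9: x=1 → posterior Inverse-Gamma(43/6, 3925/96)
obs 10: x=-1 → posterior Inverse-Gamma(23/3, 3925/96)
obs 11: x=-1 → posterior Inverse-Gamma(49/6, 3925/96)
obs 12: x=-1 → posterior Inverse-Gamma(26/3, 3925/96)

alpha=26/3, beta=3925/96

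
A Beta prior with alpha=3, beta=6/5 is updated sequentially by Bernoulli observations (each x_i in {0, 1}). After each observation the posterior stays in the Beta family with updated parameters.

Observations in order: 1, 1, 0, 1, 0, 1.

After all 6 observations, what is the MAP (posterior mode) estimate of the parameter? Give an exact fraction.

30/41

obs 1: x=1 → posterior Beta(4, 6/5)
obs 2: x=1 → posterior Beta(5, 6/5)
obs 3: x=0 → posterior Beta(5, 11/5)
obs 4: x=1 → posterior Beta(6, 11/5)
obs 5: x=0 → posterior Beta(6, 16/5)
obs 6: x=1 → posterior Beta(7, 16/5)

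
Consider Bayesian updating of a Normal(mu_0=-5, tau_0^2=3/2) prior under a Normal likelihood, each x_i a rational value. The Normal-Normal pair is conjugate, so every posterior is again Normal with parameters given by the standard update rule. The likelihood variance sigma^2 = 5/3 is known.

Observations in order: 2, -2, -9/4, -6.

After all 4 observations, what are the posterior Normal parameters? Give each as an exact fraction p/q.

obs 1: x=2 → posterior Normal(-32/19, 15/19)
obs 2: x=-2 → posterior Normal(-25/14, 15/28)
obs 3: x=-9/4 → posterior Normal(-281/148, 15/37)
obs 4: x=-6 → posterior Normal(-497/184, 15/46)

mu_0=-497/184, tau_0^2=15/46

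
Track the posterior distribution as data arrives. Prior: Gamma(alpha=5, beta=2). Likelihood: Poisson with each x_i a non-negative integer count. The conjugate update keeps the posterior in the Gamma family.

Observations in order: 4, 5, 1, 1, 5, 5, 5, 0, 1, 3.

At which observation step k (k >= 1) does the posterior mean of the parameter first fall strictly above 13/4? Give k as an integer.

obs 1: x=4 → posterior Gamma(9, 3)
obs 2: x=5 → posterior Gamma(14, 4)
obs 3: x=1 → posterior Gamma(15, 5)
obs 4: x=1 → posterior Gamma(16, 6)
obs 5: x=5 → posterior Gamma(21, 7)
obs 6: x=5 → posterior Gamma(26, 8)
obs 7: x=5 → posterior Gamma(31, 9)
obs 8: x=0 → posterior Gamma(31, 10)
obs 9: x=1 → posterior Gamma(32, 11)
obs 10: x=3 → posterior Gamma(35, 12)

k = 2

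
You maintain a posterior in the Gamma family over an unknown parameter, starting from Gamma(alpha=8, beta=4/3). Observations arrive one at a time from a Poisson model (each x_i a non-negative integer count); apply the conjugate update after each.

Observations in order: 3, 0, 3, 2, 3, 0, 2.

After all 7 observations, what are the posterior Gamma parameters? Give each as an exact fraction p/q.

obs 1: x=3 → posterior Gamma(11, 7/3)
obs 2: x=0 → posterior Gamma(11, 10/3)
obs 3: x=3 → posterior Gamma(14, 13/3)
obs 4: x=2 → posterior Gamma(16, 16/3)
obs 5: x=3 → posterior Gamma(19, 19/3)
obs 6: x=0 → posterior Gamma(19, 22/3)
obs 7: x=2 → posterior Gamma(21, 25/3)

alpha=21, beta=25/3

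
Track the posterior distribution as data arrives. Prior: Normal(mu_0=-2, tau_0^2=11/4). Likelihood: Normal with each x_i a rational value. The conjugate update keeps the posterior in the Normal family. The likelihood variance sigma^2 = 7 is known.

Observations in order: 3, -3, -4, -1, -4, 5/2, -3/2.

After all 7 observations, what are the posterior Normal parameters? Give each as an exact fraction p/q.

obs 1: x=3 → posterior Normal(-23/39, 77/39)
obs 2: x=-3 → posterior Normal(-28/25, 77/50)
obs 3: x=-4 → posterior Normal(-100/61, 77/61)
obs 4: x=-1 → posterior Normal(-37/24, 77/72)
obs 5: x=-4 → posterior Normal(-155/83, 77/83)
obs 6: x=5/2 → posterior Normal(-255/188, 77/94)
obs 7: x=-3/2 → posterior Normal(-48/35, 11/15)

mu_0=-48/35, tau_0^2=11/15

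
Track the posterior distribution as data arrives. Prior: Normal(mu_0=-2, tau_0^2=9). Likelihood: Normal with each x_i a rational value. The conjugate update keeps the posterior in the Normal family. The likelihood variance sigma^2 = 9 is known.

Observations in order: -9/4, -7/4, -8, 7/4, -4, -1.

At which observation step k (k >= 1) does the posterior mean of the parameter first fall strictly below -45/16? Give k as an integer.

obs 1: x=-9/4 → posterior Normal(-17/8, 9/2)
obs 2: x=-7/4 → posterior Normal(-2, 3)
obs 3: x=-8 → posterior Normal(-7/2, 9/4)
obs 4: x=7/4 → posterior Normal(-49/20, 9/5)
obs 5: x=-4 → posterior Normal(-65/24, 3/2)
obs 6: x=-1 → posterior Normal(-69/28, 9/7)

k = 3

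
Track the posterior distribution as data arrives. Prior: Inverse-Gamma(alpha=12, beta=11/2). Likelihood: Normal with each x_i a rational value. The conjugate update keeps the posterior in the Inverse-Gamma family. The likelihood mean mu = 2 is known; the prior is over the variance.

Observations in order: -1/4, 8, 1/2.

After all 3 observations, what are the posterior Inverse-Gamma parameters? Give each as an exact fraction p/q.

alpha=27/2, beta=869/32

obs 1: x=-1/4 → posterior Inverse-Gamma(25/2, 257/32)
obs 2: x=8 → posterior Inverse-Gamma(13, 833/32)
obs 3: x=1/2 → posterior Inverse-Gamma(27/2, 869/32)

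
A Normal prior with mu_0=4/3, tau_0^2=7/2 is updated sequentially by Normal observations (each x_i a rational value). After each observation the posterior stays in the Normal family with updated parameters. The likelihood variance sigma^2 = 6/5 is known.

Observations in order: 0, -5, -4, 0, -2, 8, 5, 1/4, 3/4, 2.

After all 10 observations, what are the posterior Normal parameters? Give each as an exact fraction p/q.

obs 1: x=0 → posterior Normal(16/47, 42/47)
obs 2: x=-5 → posterior Normal(-159/82, 21/41)
obs 3: x=-4 → posterior Normal(-23/9, 14/39)
obs 4: x=0 → posterior Normal(-299/152, 21/76)
obs 5: x=-2 → posterior Normal(-369/187, 42/187)
obs 6: x=8 → posterior Normal(-89/222, 7/37)
obs 7: x=5 → posterior Normal(86/257, 42/257)
obs 8: x=1/4 → posterior Normal(379/1168, 21/146)
obs 9: x=3/4 → posterior Normal(121/327, 14/109)
obs 10: x=2 → posterior Normal(191/362, 21/181)

mu_0=191/362, tau_0^2=21/181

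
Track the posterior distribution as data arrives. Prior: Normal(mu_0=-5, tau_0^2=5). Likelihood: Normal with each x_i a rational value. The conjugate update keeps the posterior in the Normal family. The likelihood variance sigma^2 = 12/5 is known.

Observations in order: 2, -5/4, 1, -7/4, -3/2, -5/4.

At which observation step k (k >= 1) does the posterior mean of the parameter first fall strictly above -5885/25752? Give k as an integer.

k = 3

obs 1: x=2 → posterior Normal(-10/37, 60/37)
obs 2: x=-5/4 → posterior Normal(-165/248, 30/31)
obs 3: x=1 → posterior Normal(-65/348, 20/29)
obs 4: x=-7/4 → posterior Normal(-15/28, 15/28)
obs 5: x=-3/2 → posterior Normal(-195/274, 60/137)
obs 6: x=-5/4 → posterior Normal(-515/648, 10/27)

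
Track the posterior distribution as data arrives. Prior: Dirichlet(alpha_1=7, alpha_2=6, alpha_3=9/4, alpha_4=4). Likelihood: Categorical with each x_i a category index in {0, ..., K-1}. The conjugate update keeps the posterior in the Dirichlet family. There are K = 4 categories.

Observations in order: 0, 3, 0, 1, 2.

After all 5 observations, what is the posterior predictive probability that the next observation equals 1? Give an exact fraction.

obs 1: x=0 → posterior Dirichlet(8, 6, 9/4, 4)
obs 2: x=3 → posterior Dirichlet(8, 6, 9/4, 5)
obs 3: x=0 → posterior Dirichlet(9, 6, 9/4, 5)
obs 4: x=1 → posterior Dirichlet(9, 7, 9/4, 5)
obs 5: x=2 → posterior Dirichlet(9, 7, 13/4, 5)

28/97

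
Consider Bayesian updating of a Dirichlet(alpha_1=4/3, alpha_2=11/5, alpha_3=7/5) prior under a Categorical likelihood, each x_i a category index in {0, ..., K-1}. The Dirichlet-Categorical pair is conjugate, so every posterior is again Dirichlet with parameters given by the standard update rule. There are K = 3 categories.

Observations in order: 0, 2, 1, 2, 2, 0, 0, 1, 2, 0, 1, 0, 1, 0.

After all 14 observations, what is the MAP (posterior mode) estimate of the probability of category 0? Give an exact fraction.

obs 1: x=0 → posterior Dirichlet(7/3, 11/5, 7/5)
obs 2: x=2 → posterior Dirichlet(7/3, 11/5, 12/5)
obs 3: x=1 → posterior Dirichlet(7/3, 16/5, 12/5)
obs 4: x=2 → posterior Dirichlet(7/3, 16/5, 17/5)
obs 5: x=2 → posterior Dirichlet(7/3, 16/5, 22/5)
obs 6: x=0 → posterior Dirichlet(10/3, 16/5, 22/5)
obs 7: x=0 → posterior Dirichlet(13/3, 16/5, 22/5)
obs 8: x=1 → posterior Dirichlet(13/3, 21/5, 22/5)
obs 9: x=2 → posterior Dirichlet(13/3, 21/5, 27/5)
obs 10: x=0 → posterior Dirichlet(16/3, 21/5, 27/5)
obs 11: x=1 → posterior Dirichlet(16/3, 26/5, 27/5)
obs 12: x=0 → posterior Dirichlet(19/3, 26/5, 27/5)
obs 13: x=1 → posterior Dirichlet(19/3, 31/5, 27/5)
obs 14: x=0 → posterior Dirichlet(22/3, 31/5, 27/5)

95/239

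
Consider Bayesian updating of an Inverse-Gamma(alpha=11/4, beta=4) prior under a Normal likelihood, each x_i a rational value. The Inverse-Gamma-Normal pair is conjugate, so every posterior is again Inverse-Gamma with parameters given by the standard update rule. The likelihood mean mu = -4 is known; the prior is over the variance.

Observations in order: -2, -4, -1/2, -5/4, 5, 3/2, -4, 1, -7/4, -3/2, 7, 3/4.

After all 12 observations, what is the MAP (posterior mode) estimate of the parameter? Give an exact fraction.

obs 1: x=-2 → posterior Inverse-Gamma(13/4, 6)
obs 2: x=-4 → posterior Inverse-Gamma(15/4, 6)
obs 3: x=-1/2 → posterior Inverse-Gamma(17/4, 97/8)
obs 4: x=-5/4 → posterior Inverse-Gamma(19/4, 509/32)
obs 5: x=5 → posterior Inverse-Gamma(21/4, 1805/32)
obs 6: x=3/2 → posterior Inverse-Gamma(23/4, 2289/32)
obs 7: x=-4 → posterior Inverse-Gamma(25/4, 2289/32)
obs 8: x=1 → posterior Inverse-Gamma(27/4, 2689/32)
obs 9: x=-7/4 → posterior Inverse-Gamma(29/4, 1385/16)
obs 10: x=-3/2 → posterior Inverse-Gamma(31/4, 1435/16)
obs 11: x=7 → posterior Inverse-Gamma(33/4, 2403/16)
obs 12: x=3/4 → posterior Inverse-Gamma(35/4, 5167/32)

5167/312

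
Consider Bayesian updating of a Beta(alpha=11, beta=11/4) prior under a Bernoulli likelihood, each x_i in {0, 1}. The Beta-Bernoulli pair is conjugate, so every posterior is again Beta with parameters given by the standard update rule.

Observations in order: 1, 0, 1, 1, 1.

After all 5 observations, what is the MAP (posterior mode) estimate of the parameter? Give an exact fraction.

obs 1: x=1 → posterior Beta(12, 11/4)
obs 2: x=0 → posterior Beta(12, 15/4)
obs 3: x=1 → posterior Beta(13, 15/4)
obs 4: x=1 → posterior Beta(14, 15/4)
obs 5: x=1 → posterior Beta(15, 15/4)

56/67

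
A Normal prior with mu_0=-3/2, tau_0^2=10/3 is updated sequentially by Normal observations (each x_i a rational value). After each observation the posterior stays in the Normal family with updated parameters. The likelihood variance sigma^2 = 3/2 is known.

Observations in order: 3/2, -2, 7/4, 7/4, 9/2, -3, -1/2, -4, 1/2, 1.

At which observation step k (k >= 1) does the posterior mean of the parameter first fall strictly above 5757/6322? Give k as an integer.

obs 1: x=3/2 → posterior Normal(33/58, 30/29)
obs 2: x=-2 → posterior Normal(-47/98, 30/49)
obs 3: x=7/4 → posterior Normal(1/6, 10/23)
obs 4: x=7/4 → posterior Normal(93/178, 30/89)
obs 5: x=9/2 → posterior Normal(273/218, 30/109)
obs 6: x=-3 → posterior Normal(51/86, 10/43)
obs 7: x=-1/2 → posterior Normal(133/298, 30/149)
obs 8: x=-4 → posterior Normal(-27/338, 30/169)
obs 9: x=1/2 → posterior Normal(-1/54, 10/63)
obs 10: x=1 → posterior Normal(3/38, 30/209)

k = 5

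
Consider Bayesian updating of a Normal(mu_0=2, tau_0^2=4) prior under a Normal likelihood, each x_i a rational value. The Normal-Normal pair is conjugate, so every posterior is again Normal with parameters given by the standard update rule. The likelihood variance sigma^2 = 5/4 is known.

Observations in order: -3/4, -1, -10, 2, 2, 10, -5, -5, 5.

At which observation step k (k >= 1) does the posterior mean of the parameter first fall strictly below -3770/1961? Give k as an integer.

obs 1: x=-3/4 → posterior Normal(-2/21, 20/21)
obs 2: x=-1 → posterior Normal(-18/37, 20/37)
obs 3: x=-10 → posterior Normal(-178/53, 20/53)
obs 4: x=2 → posterior Normal(-146/69, 20/69)
obs 5: x=2 → posterior Normal(-114/85, 4/17)
obs 6: x=10 → posterior Normal(46/101, 20/101)
obs 7: x=-5 → posterior Normal(-34/117, 20/117)
obs 8: x=-5 → posterior Normal(-6/7, 20/133)
obs 9: x=5 → posterior Normal(-34/149, 20/149)

k = 3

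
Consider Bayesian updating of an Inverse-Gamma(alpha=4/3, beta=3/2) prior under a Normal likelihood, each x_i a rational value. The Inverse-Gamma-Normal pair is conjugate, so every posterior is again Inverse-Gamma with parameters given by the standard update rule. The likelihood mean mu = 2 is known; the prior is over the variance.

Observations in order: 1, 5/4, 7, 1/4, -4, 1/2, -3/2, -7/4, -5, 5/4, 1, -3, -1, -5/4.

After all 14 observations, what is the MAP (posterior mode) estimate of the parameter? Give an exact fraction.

obs 1: x=1 → posterior Inverse-Gamma(11/6, 2)
obs 2: x=5/4 → posterior Inverse-Gamma(7/3, 73/32)
obs 3: x=7 → posterior Inverse-Gamma(17/6, 473/32)
obs 4: x=1/4 → posterior Inverse-Gamma(10/3, 261/16)
obs 5: x=-4 → posterior Inverse-Gamma(23/6, 549/16)
obs 6: x=1/2 → posterior Inverse-Gamma(13/3, 567/16)
obs 7: x=-3/2 → posterior Inverse-Gamma(29/6, 665/16)
obs 8: x=-7/4 → posterior Inverse-Gamma(16/3, 1555/32)
obs 9: x=-5 → posterior Inverse-Gamma(35/6, 2339/32)
obs 10: x=5/4 → posterior Inverse-Gamma(19/3, 587/8)
obs 11: x=1 → posterior Inverse-Gamma(41/6, 591/8)
obs 12: x=-3 → posterior Inverse-Gamma(22/3, 691/8)
obs 13: x=-1 → posterior Inverse-Gamma(47/6, 727/8)
obs 14: x=-5/4 → posterior Inverse-Gamma(25/3, 3077/32)

9231/896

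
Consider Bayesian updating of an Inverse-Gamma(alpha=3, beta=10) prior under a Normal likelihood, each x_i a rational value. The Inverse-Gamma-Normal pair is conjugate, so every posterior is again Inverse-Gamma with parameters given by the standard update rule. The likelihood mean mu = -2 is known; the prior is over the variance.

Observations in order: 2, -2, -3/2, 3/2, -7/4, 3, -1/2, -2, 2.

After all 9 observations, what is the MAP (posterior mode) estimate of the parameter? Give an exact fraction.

1469/272

obs 1: x=2 → posterior Inverse-Gamma(7/2, 18)
obs 2: x=-2 → posterior Inverse-Gamma(4, 18)
obs 3: x=-3/2 → posterior Inverse-Gamma(9/2, 145/8)
obs 4: x=3/2 → posterior Inverse-Gamma(5, 97/4)
obs 5: x=-7/4 → posterior Inverse-Gamma(11/2, 777/32)
obs 6: x=3 → posterior Inverse-Gamma(6, 1177/32)
obs 7: x=-1/2 → posterior Inverse-Gamma(13/2, 1213/32)
obs 8: x=-2 → posterior Inverse-Gamma(7, 1213/32)
obs 9: x=2 → posterior Inverse-Gamma(15/2, 1469/32)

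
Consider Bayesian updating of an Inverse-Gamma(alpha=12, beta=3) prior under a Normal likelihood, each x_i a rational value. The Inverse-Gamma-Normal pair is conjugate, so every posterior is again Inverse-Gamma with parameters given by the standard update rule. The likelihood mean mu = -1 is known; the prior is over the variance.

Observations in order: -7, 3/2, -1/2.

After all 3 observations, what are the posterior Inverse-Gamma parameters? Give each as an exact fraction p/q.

obs 1: x=-7 → posterior Inverse-Gamma(25/2, 21)
obs 2: x=3/2 → posterior Inverse-Gamma(13, 193/8)
obs 3: x=-1/2 → posterior Inverse-Gamma(27/2, 97/4)

alpha=27/2, beta=97/4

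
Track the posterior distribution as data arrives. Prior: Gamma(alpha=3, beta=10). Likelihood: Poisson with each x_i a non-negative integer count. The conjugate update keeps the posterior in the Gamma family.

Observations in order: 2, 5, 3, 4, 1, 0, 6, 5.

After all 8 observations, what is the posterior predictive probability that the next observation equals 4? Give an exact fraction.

90933169972233562177463443523735157473280/1580770532156861979997149793605296459437459

obs 1: x=2 → posterior Gamma(5, 11)
obs 2: x=5 → posterior Gamma(10, 12)
obs 3: x=3 → posterior Gamma(13, 13)
obs 4: x=4 → posterior Gamma(17, 14)
obs 5: x=1 → posterior Gamma(18, 15)
obs 6: x=0 → posterior Gamma(18, 16)
obs 7: x=6 → posterior Gamma(24, 17)
obs 8: x=5 → posterior Gamma(29, 18)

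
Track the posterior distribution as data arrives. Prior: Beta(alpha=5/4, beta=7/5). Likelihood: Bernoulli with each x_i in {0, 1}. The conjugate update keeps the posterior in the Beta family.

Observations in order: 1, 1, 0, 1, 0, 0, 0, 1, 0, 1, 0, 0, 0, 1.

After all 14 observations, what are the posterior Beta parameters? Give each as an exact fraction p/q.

obs 1: x=1 → posterior Beta(9/4, 7/5)
obs 2: x=1 → posterior Beta(13/4, 7/5)
obs 3: x=0 → posterior Beta(13/4, 12/5)
obs 4: x=1 → posterior Beta(17/4, 12/5)
obs 5: x=0 → posterior Beta(17/4, 17/5)
obs 6: x=0 → posterior Beta(17/4, 22/5)
obs 7: x=0 → posterior Beta(17/4, 27/5)
obs 8: x=1 → posterior Beta(21/4, 27/5)
obs 9: x=0 → posterior Beta(21/4, 32/5)
obs 10: x=1 → posterior Beta(25/4, 32/5)
obs 11: x=0 → posterior Beta(25/4, 37/5)
obs 12: x=0 → posterior Beta(25/4, 42/5)
obs 13: x=0 → posterior Beta(25/4, 47/5)
obs 14: x=1 → posterior Beta(29/4, 47/5)

alpha=29/4, beta=47/5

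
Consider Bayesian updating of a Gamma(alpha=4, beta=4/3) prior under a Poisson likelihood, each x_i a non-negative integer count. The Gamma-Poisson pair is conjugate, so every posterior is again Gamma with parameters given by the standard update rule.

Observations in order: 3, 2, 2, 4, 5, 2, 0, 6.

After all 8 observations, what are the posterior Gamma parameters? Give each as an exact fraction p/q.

obs 1: x=3 → posterior Gamma(7, 7/3)
obs 2: x=2 → posterior Gamma(9, 10/3)
obs 3: x=2 → posterior Gamma(11, 13/3)
obs 4: x=4 → posterior Gamma(15, 16/3)
obs 5: x=5 → posterior Gamma(20, 19/3)
obs 6: x=2 → posterior Gamma(22, 22/3)
obs 7: x=0 → posterior Gamma(22, 25/3)
obs 8: x=6 → posterior Gamma(28, 28/3)

alpha=28, beta=28/3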